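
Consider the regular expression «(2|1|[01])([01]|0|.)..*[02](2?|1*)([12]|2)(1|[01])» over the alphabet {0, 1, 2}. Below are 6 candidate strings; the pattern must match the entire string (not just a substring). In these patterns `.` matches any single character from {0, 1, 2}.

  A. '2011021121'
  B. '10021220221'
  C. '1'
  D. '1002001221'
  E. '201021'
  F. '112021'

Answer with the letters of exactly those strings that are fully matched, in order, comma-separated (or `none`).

A → match
B → match
C → no match
D → match
E → match
F → match

A, B, D, E, F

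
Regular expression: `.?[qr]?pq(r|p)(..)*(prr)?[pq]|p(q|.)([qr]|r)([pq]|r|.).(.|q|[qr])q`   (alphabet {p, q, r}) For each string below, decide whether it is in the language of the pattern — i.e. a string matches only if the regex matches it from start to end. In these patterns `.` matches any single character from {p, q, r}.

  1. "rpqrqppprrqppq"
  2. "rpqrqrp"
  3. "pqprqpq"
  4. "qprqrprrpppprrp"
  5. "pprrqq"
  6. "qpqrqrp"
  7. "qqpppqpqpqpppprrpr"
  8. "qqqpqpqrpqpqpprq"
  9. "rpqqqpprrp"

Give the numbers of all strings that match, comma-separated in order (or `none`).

2, 6

1 → no match
2. "rpqrqrp" → match
3. "pqprqpq" → no match
4 → no match
5. "pprrqq" → no match
6. "qpqrqrp" → match
7 → no match
8 → no match
9. "rpqqqpprrp" → no match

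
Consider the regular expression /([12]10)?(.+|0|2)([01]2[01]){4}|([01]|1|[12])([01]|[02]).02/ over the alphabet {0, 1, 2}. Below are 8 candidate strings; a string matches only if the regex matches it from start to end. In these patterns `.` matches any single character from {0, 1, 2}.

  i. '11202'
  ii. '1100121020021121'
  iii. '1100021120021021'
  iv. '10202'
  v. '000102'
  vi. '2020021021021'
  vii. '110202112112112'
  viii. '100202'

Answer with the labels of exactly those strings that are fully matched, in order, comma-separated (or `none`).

i, ii, iii, iv, vi

i → match
ii → match
iii → match
iv → match
v → no match
vi → match
vii → no match
viii → no match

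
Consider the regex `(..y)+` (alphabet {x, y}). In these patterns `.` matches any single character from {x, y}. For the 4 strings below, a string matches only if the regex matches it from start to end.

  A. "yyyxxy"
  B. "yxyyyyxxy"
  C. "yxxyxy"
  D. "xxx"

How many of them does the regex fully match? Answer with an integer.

2

A → match
B → match
C → no match
D → no match — must end with "y"
Total matched: 2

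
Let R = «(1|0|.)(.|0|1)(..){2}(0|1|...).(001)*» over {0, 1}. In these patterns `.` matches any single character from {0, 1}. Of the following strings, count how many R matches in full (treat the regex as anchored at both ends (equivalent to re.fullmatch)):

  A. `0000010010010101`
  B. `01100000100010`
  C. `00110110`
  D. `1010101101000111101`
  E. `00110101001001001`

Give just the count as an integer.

2

A → no match
B → no match
C → match
D → no match
E → match
Total matched: 2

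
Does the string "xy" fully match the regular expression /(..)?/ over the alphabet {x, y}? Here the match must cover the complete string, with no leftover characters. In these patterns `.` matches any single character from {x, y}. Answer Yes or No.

Yes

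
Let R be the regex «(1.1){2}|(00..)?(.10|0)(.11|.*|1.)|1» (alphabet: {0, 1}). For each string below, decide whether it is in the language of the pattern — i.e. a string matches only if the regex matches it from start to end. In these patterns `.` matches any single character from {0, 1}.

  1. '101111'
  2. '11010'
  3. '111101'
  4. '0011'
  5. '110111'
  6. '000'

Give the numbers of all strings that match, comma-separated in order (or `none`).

1, 2, 3, 4, 5, 6

1. '101111' → match
2. '11010' → match
3. '111101' → match
4. '0011' → match
5. '110111' → match
6. '000' → match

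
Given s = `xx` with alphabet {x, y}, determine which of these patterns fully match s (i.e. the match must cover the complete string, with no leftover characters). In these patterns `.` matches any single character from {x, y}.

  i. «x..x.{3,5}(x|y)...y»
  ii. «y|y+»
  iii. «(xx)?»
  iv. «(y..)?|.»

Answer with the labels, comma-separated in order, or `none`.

i → no match — must end with `y`
ii → no match — must start with `y`
iii → match
iv → no match

iii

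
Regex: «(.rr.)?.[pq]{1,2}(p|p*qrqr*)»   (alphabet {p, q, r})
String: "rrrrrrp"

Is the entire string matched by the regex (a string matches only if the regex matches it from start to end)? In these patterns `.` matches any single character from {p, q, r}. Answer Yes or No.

No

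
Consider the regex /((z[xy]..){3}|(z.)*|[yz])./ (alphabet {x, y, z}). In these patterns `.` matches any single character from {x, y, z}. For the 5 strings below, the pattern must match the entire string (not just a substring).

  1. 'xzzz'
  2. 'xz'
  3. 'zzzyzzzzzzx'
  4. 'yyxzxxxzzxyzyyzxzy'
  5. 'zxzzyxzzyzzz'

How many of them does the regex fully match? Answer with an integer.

1. 'xzzz' → no match
2. 'xz' → no match
3. 'zzzyzzzzzzx' → match
4 → no match
5. 'zxzzyxzzyzzz' → no match
Total matched: 1

1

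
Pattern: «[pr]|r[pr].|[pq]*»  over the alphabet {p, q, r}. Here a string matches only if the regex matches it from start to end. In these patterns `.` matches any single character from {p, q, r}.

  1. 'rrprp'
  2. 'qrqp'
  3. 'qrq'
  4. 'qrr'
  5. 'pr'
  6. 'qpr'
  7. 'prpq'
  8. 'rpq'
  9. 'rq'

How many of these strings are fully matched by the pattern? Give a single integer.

1 → no match
2 → no match
3 → no match
4 → no match
5 → no match
6 → no match
7 → no match
8 → match
9 → no match
Total matched: 1

1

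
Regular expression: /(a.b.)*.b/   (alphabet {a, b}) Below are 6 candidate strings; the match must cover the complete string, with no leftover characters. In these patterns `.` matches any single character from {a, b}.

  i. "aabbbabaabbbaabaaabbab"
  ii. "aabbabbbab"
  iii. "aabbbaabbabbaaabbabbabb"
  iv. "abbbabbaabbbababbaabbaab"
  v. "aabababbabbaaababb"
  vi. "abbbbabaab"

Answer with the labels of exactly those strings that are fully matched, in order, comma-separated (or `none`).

i → no match
ii → match
iii → no match
iv → no match
v → no match
vi → no match

ii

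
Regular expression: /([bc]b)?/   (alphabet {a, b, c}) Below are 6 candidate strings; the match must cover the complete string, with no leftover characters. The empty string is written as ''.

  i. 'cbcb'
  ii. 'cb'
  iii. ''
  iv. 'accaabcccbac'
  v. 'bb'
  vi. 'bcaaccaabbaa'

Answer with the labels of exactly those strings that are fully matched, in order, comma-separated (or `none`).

ii, iii, v

i. 'cbcb' → no match
ii. 'cb' → match
iii. '' → match
iv. 'accaabcccbac' → no match
v. 'bb' → match
vi. 'bcaaccaabbaa' → no match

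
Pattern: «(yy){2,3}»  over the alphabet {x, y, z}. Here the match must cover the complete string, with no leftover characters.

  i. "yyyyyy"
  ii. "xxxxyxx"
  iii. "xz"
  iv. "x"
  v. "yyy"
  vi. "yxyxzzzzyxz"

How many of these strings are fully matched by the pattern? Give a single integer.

i → match
ii → no match — must start with "yy"
iii → no match — must start with "yy"
iv → no match — must start with "yy"
v → no match
vi → no match — must start with "yy"
Total matched: 1

1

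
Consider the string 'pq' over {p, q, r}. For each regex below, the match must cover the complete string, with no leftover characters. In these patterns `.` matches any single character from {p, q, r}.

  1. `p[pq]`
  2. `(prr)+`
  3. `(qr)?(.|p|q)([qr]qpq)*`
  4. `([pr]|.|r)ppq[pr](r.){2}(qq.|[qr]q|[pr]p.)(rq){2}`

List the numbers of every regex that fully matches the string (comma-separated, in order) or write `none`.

1

1 → match
2 → no match — must start with 'prr'
3 → no match
4 → no match — must end with 'rq'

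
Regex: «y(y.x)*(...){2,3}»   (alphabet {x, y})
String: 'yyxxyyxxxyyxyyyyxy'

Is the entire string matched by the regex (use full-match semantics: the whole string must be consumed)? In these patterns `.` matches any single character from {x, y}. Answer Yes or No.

No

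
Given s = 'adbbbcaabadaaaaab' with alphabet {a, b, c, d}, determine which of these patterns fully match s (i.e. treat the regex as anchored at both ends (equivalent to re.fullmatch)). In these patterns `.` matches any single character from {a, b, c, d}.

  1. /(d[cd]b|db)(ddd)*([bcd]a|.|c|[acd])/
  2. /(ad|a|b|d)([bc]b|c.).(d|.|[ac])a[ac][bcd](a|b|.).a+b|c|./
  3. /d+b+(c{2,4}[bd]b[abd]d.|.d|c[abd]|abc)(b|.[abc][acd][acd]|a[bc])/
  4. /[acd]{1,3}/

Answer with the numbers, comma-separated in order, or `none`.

1 → no match
2 → match
3 → no match — must start with 'd'
4 → no match

2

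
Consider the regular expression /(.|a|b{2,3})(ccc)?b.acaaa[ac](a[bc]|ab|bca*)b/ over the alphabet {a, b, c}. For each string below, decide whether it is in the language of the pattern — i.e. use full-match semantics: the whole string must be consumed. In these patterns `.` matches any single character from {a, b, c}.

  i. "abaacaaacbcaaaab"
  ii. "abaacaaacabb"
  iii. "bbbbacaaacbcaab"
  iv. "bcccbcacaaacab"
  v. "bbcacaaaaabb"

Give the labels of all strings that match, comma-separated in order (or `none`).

i → match
ii → match
iii → match
iv → no match
v → match

i, ii, iii, v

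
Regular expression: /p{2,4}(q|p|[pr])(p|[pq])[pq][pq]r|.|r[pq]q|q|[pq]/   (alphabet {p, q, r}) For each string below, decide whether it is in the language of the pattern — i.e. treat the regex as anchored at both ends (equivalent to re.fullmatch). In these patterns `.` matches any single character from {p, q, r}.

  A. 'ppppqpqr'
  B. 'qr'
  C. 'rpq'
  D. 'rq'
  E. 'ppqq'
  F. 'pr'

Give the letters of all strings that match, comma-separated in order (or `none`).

A → match
B → no match
C → match
D → no match
E → no match
F → no match

A, C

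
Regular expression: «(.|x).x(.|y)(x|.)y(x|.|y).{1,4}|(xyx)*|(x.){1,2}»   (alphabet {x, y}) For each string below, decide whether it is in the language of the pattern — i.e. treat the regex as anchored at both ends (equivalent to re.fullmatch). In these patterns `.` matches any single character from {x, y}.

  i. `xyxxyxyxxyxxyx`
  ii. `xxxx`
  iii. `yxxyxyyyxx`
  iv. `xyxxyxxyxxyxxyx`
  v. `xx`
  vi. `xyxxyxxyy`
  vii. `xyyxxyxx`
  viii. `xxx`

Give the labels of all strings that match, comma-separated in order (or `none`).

i → no match
ii → match
iii → match
iv → match
v → match
vi → no match
vii → no match
viii → no match

ii, iii, iv, v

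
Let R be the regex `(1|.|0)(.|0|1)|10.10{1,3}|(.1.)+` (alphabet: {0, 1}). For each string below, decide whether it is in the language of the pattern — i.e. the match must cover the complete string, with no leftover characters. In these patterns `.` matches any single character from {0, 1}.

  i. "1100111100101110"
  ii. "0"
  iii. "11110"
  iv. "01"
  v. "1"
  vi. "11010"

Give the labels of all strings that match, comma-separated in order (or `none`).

iv

i → no match
ii → no match
iii → no match
iv → match
v → no match
vi → no match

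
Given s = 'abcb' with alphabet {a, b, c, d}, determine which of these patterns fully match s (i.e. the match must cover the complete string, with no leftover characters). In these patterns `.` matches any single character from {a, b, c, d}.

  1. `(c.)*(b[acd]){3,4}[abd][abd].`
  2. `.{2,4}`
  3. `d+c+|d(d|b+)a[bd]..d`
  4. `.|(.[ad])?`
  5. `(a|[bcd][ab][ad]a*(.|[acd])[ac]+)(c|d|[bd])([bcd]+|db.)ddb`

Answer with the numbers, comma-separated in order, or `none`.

2

1 → no match
2 → match
3 → no match — must start with 'd'
4 → no match
5 → no match — must end with 'ddb'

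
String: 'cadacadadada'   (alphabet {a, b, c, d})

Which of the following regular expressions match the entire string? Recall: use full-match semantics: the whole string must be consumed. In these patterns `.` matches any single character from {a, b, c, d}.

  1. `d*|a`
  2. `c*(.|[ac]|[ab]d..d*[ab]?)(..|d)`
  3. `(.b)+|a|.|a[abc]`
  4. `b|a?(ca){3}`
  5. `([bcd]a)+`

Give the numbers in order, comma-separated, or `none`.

5

1 → no match
2 → no match
3 → no match
4 → no match
5 → match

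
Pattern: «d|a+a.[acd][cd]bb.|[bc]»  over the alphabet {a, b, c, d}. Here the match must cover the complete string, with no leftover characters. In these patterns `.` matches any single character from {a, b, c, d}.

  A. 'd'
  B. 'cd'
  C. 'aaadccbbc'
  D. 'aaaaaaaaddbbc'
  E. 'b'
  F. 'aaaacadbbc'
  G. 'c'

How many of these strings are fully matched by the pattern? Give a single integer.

A → match
B → no match
C → match
D → match
E → match
F → match
G → match
Total matched: 6

6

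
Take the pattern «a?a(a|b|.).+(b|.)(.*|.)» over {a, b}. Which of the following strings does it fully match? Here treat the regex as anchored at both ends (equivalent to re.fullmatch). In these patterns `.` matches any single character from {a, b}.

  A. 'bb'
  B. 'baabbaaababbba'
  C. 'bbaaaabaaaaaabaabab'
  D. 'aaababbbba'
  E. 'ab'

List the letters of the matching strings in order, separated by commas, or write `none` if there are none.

A → no match
B → no match
C → no match
D → match
E → no match

D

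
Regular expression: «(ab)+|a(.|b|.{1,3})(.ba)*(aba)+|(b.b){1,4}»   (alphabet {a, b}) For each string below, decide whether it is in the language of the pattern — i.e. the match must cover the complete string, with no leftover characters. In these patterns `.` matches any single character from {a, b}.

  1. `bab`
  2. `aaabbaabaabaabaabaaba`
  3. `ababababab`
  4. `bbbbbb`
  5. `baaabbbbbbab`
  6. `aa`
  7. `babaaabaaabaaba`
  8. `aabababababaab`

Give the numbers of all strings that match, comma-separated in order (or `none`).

1, 2, 3, 4

1. `bab` → match
2 → match
3. `ababababab` → match
4. `bbbbbb` → match
5. `baaabbbbbbab` → no match
6. `aa` → no match
7 → no match
8 → no match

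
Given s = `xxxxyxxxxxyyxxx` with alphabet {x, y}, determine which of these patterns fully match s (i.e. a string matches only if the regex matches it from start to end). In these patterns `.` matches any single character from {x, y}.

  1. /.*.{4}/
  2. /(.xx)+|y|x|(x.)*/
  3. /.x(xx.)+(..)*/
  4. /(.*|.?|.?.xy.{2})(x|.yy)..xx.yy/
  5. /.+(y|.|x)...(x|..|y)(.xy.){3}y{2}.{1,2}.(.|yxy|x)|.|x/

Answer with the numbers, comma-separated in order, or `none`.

1, 3

1 → match
2 → no match
3 → match
4 → no match — must end with `yy`
5 → no match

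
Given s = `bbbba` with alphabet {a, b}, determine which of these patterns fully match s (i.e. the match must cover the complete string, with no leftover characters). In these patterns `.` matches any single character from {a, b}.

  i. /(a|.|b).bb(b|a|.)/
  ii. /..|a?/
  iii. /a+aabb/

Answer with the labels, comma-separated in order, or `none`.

i

i → match
ii → no match
iii → no match — must start with `a`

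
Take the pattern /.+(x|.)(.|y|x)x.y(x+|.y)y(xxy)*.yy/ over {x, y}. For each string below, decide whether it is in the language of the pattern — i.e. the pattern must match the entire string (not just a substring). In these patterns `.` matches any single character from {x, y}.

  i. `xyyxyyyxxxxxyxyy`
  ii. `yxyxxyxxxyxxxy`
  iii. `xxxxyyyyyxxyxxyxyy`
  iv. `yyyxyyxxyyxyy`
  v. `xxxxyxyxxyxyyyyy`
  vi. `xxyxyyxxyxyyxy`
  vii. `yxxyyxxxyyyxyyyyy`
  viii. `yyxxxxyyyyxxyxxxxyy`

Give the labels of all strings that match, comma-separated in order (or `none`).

iii, v

i → no match
ii → no match — must end with `yy`
iii → match
iv → no match
v → match
vi → no match — must end with `yy`
vii → no match
viii → no match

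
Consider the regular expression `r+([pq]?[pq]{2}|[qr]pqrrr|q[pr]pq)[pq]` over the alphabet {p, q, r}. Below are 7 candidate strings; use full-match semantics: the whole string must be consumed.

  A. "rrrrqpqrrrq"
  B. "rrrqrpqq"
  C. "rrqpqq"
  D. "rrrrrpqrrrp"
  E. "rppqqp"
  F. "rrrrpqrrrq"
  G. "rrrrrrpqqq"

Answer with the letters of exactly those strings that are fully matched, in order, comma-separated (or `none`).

A, B, C, D, F, G

A → match
B → match
C → match
D → match
E → no match
F → match
G → match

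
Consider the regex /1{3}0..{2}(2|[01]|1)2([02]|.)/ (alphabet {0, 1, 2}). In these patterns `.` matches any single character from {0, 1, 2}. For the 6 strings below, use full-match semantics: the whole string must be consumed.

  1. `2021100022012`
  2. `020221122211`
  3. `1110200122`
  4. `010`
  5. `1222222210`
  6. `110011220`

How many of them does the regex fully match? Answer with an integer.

1

1 → no match — must start with `1`
2 → no match — must start with `1`
3 → match
4 → no match — must start with `1`
5 → no match
6 → no match
Total matched: 1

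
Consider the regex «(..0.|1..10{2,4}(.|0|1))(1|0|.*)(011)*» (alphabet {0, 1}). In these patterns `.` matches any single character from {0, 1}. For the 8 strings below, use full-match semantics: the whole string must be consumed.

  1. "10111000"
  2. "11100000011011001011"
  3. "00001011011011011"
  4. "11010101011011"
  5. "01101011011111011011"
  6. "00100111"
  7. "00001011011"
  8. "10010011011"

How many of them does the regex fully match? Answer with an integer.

1 → no match
2 → no match
3 → match
4 → match
5 → no match
6 → no match
7 → match
8 → match
Total matched: 4

4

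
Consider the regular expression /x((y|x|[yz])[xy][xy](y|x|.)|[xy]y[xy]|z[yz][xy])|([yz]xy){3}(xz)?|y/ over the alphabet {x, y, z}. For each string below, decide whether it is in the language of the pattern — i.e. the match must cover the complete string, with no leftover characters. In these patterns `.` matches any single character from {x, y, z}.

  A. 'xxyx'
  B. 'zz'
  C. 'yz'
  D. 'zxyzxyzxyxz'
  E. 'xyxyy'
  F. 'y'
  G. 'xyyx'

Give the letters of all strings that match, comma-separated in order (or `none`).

A. 'xxyx' → match
B. 'zz' → no match
C. 'yz' → no match
D. 'zxyzxyzxyxz' → match
E. 'xyxyy' → match
F. 'y' → match
G. 'xyyx' → match

A, D, E, F, G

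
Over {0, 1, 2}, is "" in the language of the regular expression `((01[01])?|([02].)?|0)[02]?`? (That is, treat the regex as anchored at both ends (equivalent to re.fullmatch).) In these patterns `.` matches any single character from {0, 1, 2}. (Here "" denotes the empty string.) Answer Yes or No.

Yes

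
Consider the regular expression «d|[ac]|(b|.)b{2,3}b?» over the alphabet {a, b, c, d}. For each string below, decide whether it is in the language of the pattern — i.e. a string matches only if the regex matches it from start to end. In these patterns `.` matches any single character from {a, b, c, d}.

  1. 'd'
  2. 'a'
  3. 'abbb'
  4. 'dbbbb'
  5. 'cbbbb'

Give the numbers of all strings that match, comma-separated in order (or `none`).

1 → match
2 → match
3 → match
4 → match
5 → match

1, 2, 3, 4, 5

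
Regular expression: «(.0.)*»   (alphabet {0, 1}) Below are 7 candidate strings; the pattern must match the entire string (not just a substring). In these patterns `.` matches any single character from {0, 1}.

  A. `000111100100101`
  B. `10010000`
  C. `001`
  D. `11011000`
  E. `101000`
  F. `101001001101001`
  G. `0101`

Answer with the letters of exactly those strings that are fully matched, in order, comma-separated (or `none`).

A → no match
B → no match
C → match
D → no match
E → match
F → match
G → no match

C, E, F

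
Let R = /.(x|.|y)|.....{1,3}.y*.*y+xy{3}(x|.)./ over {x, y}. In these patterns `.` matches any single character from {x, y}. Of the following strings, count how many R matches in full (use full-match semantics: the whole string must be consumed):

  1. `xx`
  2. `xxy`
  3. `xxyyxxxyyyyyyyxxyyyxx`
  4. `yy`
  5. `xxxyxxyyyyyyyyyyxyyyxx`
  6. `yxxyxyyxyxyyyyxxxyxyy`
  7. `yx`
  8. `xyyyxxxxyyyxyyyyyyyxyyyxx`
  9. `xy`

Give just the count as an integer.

6

1 → match
2 → no match
3 → no match
4 → match
5 → match
6 → no match
7 → match
8 → match
9 → match
Total matched: 6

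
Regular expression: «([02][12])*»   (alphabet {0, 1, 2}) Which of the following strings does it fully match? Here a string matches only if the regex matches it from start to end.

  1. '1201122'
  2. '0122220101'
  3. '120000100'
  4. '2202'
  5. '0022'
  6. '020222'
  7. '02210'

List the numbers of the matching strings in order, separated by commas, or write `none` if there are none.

1 → no match
2 → match
3 → no match
4 → match
5 → no match
6 → match
7 → no match

2, 4, 6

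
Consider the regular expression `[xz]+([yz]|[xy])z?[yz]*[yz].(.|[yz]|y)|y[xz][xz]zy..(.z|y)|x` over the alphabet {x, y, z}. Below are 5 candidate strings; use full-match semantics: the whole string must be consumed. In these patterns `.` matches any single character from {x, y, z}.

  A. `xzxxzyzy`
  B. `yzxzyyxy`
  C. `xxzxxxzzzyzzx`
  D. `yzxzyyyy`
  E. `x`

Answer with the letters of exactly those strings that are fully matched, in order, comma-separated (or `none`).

A, B, C, D, E

A → match
B → match
C → match
D → match
E → match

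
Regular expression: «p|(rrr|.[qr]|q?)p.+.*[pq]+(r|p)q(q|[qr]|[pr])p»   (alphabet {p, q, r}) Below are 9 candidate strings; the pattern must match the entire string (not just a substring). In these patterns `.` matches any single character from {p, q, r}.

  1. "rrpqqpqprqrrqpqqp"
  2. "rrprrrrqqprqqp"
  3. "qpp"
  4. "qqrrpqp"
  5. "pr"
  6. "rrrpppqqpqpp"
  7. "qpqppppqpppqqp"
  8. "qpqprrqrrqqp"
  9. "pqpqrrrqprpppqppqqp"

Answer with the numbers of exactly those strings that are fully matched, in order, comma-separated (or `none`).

1, 2, 6, 7, 9

1 → match
2 → match
3 → no match
4 → no match
5 → no match — must end with "p"
6 → match
7 → match
8 → no match
9 → match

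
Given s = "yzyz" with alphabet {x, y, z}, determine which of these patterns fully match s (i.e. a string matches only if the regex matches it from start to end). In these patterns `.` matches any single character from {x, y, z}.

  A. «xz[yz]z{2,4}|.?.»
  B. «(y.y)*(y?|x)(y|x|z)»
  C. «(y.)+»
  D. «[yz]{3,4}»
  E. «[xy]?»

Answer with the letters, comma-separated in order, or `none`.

B, C, D

A → no match
B → match
C → match
D → match
E → no match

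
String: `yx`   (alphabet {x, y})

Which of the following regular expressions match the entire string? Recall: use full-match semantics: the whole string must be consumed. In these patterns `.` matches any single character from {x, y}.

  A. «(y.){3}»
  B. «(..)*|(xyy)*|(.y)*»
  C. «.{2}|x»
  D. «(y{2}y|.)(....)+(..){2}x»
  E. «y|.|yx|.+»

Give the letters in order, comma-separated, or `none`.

B, C, E

A → no match
B → match
C → match
D → no match
E → match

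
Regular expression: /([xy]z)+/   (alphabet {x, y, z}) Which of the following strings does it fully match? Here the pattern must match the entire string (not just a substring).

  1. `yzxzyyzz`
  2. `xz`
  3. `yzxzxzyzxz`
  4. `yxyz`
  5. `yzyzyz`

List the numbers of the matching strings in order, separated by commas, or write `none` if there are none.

2, 3, 5

1 → no match
2 → match
3 → match
4 → no match
5 → match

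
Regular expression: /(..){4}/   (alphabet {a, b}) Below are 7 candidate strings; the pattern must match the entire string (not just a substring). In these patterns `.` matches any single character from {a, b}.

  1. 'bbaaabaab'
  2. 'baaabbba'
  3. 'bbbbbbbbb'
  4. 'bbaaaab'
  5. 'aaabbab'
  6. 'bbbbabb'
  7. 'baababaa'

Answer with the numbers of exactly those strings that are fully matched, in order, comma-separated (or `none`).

1 → no match
2 → match
3 → no match
4 → no match
5 → no match
6 → no match
7 → match

2, 7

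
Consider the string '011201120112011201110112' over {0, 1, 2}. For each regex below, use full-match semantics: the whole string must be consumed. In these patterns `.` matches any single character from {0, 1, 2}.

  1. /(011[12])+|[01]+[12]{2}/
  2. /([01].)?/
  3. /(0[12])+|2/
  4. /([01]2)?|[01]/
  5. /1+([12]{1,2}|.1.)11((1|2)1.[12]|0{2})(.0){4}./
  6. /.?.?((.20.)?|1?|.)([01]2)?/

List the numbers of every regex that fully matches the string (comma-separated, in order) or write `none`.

1 → match
2 → no match
3 → no match
4 → no match
5 → no match — must start with '1'
6 → no match

1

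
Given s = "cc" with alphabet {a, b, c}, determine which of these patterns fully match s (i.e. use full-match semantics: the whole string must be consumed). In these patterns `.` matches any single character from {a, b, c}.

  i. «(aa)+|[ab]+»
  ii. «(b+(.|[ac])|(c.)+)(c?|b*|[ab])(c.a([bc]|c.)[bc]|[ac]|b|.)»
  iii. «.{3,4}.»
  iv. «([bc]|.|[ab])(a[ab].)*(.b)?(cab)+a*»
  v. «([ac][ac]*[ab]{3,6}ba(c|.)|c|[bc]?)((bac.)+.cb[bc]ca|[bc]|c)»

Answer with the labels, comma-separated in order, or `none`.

v

i → no match
ii → no match
iii → no match
iv → no match
v → match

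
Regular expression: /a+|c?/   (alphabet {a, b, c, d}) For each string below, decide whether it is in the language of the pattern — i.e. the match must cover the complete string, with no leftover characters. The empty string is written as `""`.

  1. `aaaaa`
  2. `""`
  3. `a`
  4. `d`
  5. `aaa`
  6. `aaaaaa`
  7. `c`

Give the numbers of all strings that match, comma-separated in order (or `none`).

1, 2, 3, 5, 6, 7

1 → match
2 → match
3 → match
4 → no match
5 → match
6 → match
7 → match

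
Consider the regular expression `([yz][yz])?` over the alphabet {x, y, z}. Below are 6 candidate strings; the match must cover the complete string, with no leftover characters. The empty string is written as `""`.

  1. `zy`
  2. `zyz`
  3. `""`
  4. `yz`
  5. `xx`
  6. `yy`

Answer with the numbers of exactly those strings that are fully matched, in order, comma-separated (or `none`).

1 → match
2 → no match
3 → match
4 → match
5 → no match
6 → match

1, 3, 4, 6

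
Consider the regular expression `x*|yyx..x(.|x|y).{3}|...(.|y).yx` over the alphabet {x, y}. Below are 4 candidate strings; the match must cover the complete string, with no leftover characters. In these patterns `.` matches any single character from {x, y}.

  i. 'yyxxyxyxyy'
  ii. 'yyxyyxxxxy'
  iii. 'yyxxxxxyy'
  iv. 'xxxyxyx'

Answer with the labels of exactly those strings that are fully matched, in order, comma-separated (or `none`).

i. 'yyxxyxyxyy' → match
ii. 'yyxyyxxxxy' → match
iii. 'yyxxxxxyy' → no match
iv. 'xxxyxyx' → match

i, ii, iv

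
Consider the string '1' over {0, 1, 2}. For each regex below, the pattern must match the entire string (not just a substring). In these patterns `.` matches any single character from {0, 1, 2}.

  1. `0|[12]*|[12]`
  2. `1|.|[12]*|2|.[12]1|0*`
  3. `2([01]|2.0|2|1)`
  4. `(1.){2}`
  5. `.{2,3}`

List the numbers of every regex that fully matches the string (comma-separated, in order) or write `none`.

1, 2

1 → match
2 → match
3 → no match — must start with '2'
4 → no match
5 → no match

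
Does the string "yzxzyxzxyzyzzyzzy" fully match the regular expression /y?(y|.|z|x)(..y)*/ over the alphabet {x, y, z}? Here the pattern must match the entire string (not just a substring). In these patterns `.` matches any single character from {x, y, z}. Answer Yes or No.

No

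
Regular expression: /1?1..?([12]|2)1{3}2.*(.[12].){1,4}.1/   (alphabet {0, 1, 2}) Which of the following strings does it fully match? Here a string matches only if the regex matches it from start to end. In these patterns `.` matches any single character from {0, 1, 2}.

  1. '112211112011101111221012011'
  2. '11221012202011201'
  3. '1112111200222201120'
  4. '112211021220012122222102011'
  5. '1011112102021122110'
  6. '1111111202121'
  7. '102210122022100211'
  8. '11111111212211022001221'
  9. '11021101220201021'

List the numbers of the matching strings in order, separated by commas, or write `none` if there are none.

1, 6, 8

1 → match
2 → no match
3 → no match — must end with '1'
4 → no match
5 → no match — must end with '1'
6 → match
7 → no match
8 → match
9 → no match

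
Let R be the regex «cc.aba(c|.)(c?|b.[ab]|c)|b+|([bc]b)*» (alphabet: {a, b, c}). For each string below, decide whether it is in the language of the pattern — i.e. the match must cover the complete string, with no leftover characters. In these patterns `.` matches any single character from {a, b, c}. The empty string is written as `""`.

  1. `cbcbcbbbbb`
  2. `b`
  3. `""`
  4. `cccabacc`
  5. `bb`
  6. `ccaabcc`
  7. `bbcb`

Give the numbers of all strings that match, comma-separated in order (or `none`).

1 → match
2 → match
3 → match
4 → match
5 → match
6 → no match
7 → match

1, 2, 3, 4, 5, 7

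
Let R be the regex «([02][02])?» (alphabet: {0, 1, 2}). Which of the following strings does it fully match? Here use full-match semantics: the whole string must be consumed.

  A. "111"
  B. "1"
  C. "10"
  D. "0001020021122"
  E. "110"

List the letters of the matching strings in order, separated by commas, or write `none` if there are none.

A → no match
B → no match
C → no match
D → no match
E → no match

none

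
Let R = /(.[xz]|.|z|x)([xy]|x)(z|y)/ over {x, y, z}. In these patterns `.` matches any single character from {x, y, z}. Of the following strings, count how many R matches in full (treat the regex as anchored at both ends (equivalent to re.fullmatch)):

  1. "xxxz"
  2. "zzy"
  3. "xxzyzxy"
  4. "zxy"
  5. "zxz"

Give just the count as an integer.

1. "xxxz" → match
2. "zzy" → no match
3. "xxzyzxy" → no match
4. "zxy" → match
5. "zxz" → match
Total matched: 3

3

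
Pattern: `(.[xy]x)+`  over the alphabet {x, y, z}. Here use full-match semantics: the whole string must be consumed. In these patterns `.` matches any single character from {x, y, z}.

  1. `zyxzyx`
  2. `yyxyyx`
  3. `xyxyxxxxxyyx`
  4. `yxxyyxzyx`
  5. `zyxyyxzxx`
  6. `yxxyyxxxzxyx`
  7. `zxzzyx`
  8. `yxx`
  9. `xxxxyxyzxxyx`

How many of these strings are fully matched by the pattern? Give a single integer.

6

1. `zyxzyx` → match
2. `yyxyyx` → match
3. `xyxyxxxxxyyx` → match
4. `yxxyyxzyx` → match
5. `zyxyyxzxx` → match
6. `yxxyyxxxzxyx` → no match
7. `zxzzyx` → no match
8. `yxx` → match
9. `xxxxyxyzxxyx` → no match
Total matched: 6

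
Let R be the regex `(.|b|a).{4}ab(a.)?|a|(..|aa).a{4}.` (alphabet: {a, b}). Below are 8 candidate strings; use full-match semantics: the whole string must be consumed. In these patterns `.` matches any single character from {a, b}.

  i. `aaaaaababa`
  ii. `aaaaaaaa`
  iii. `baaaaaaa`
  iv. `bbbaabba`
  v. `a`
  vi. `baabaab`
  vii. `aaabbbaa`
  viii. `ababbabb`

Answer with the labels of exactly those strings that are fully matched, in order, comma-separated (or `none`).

i → no match
ii → match
iii → match
iv → no match
v → match
vi → match
vii → no match
viii → no match

ii, iii, v, vi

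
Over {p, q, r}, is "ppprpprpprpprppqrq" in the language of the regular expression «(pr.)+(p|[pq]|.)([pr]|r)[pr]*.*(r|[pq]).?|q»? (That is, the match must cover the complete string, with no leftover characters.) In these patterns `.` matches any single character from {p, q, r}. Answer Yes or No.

No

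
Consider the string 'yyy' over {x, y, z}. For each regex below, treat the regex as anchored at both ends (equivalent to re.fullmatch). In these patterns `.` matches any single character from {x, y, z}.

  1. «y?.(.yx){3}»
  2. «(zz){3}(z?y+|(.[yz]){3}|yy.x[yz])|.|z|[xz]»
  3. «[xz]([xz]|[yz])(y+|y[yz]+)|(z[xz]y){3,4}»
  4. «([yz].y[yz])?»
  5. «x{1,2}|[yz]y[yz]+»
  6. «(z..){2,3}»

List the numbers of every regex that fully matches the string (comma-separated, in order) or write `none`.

5

1 → no match — must end with 'yx'
2 → no match
3 → no match
4 → no match
5 → match
6 → no match — must start with 'z'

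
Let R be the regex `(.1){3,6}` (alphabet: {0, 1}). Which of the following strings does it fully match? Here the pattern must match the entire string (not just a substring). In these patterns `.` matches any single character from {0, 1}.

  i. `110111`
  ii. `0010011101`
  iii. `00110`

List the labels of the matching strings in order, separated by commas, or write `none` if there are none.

i

i. `110111` → match
ii. `0010011101` → no match
iii. `00110` → no match — must end with `1`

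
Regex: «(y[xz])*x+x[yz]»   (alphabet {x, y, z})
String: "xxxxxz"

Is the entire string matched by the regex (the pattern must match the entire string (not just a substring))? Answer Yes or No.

Yes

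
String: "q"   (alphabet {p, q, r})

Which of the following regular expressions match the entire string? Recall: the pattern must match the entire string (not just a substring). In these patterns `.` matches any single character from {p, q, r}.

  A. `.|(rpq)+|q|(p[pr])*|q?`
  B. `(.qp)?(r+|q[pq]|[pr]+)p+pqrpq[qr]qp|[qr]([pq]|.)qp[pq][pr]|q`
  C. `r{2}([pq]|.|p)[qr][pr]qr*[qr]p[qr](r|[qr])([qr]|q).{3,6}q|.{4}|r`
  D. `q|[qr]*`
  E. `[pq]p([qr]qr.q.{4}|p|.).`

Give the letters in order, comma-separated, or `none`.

A, B, D

A → match
B → match
C → no match
D → match
E → no match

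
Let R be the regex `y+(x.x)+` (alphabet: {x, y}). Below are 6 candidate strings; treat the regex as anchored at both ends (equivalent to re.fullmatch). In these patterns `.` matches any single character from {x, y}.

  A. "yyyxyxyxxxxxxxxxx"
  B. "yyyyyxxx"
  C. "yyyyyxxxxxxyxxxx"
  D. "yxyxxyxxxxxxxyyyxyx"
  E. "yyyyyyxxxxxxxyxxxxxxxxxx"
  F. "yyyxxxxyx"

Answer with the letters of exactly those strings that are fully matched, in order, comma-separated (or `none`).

A → no match
B → match
C → no match
D → no match
E → match
F → match

B, E, F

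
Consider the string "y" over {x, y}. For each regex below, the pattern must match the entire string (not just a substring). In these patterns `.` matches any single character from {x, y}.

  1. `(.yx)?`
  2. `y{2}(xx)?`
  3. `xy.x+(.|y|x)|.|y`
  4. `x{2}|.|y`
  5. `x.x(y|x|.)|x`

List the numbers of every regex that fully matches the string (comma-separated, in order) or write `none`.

1 → no match
2 → no match
3 → match
4 → match
5 → no match — must start with "x"

3, 4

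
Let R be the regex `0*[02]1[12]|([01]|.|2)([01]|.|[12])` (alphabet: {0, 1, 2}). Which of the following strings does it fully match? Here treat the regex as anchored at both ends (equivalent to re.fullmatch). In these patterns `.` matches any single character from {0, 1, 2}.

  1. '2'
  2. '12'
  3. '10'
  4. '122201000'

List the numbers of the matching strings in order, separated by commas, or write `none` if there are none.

1. '2' → no match
2. '12' → match
3. '10' → match
4. '122201000' → no match

2, 3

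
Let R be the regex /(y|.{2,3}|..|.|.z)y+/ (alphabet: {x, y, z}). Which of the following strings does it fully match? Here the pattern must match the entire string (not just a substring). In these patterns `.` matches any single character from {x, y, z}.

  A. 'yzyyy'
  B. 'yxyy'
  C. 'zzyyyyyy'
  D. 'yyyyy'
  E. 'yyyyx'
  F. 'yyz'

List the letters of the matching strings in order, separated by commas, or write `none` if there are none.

A → match
B → match
C → match
D → match
E → no match — must end with 'y'
F → no match — must end with 'y'

A, B, C, D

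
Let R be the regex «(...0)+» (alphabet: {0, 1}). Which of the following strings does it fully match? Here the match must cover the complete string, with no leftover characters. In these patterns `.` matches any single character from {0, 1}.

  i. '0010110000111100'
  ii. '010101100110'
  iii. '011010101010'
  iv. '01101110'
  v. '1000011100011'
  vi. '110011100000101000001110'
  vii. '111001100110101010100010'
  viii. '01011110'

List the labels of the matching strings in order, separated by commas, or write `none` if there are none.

iii, iv, vi, vii

i → no match
ii → no match
iii → match
iv → match
v → no match — must end with '0'
vi → match
vii → match
viii → no match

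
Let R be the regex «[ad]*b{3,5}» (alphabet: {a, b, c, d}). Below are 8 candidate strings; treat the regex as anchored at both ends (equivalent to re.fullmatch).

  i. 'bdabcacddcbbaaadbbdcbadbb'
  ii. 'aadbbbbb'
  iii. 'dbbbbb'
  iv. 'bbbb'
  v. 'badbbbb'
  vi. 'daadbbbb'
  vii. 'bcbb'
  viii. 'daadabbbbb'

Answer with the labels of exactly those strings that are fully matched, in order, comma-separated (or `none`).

i → no match
ii. 'aadbbbbb' → match
iii. 'dbbbbb' → match
iv. 'bbbb' → match
v. 'badbbbb' → no match
vi. 'daadbbbb' → match
vii. 'bcbb' → no match
viii. 'daadabbbbb' → match

ii, iii, iv, vi, viii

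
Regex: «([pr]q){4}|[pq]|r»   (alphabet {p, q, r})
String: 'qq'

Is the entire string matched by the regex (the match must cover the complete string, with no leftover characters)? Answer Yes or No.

No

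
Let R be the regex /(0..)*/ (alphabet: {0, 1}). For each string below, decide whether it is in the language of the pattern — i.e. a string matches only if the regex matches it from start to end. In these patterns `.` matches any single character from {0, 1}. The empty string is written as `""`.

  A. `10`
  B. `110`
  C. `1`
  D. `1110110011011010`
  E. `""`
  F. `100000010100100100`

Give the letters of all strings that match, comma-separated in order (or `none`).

A → no match
B → no match
C → no match
D → no match
E → match
F → no match

E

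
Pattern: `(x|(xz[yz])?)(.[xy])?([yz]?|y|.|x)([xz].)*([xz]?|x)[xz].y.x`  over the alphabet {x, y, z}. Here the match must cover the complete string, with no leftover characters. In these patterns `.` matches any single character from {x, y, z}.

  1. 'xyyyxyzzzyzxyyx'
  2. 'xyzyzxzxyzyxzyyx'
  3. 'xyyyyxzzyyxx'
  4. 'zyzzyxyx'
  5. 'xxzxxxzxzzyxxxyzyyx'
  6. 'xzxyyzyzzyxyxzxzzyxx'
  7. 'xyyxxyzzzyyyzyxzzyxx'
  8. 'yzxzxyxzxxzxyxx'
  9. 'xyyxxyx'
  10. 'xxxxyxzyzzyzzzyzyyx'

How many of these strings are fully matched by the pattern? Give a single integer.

1 → match
2 → no match
3 → no match
4 → no match
5 → no match
6 → no match
7 → no match
8 → no match
9 → no match
10 → no match
Total matched: 1

1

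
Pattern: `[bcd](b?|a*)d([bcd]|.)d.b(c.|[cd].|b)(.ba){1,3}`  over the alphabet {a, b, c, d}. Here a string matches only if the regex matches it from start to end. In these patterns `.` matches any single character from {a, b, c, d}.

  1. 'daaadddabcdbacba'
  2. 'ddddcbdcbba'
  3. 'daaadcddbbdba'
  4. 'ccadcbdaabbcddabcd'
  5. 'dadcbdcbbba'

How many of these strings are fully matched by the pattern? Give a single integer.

2

1 → no match
2 → match
3 → match
4 → no match — must end with 'ba'
5 → no match
Total matched: 2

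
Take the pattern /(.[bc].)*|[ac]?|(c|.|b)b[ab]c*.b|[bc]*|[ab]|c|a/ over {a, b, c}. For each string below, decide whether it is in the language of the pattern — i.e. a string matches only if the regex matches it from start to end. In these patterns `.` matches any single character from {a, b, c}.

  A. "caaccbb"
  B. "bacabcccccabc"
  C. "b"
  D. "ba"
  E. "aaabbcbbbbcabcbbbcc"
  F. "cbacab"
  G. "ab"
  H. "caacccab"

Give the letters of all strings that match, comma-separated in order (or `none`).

C, F

A → no match
B → no match
C → match
D → no match
E → no match
F → match
G → no match
H → no match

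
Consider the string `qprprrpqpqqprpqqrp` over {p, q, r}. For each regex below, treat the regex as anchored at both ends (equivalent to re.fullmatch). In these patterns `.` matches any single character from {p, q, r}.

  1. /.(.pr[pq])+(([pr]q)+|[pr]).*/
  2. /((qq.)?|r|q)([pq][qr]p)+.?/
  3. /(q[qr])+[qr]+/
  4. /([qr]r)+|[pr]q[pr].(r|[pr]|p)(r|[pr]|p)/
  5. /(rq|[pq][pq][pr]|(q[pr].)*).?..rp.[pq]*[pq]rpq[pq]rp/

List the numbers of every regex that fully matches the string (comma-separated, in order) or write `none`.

1 → no match
2 → no match
3 → no match
4 → no match
5 → match

5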